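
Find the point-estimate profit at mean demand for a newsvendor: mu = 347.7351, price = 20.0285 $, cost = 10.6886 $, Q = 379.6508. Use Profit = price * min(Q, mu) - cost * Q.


Sales at mu = min(379.6508, 347.7351) = 347.7351
Revenue = 20.0285 * 347.7351 = 6964.6125
Total cost = 10.6886 * 379.6508 = 4057.9355
Profit = 6964.6125 - 4057.9355 = 2906.6769

2906.6769 $


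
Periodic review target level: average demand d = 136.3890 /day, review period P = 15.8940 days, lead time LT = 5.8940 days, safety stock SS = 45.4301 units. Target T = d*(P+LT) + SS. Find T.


P + LT = 21.7880
d*(P+LT) = 136.3890 * 21.7880 = 2971.6435
T = 2971.6435 + 45.4301 = 3017.0736

3017.0736 units


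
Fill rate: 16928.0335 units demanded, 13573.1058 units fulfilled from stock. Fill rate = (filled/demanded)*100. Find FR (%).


FR = 13573.1058 / 16928.0335 * 100 = 80.1812

80.1812%


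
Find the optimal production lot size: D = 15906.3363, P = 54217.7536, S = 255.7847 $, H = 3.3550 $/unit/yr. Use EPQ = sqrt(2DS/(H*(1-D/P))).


1 - D/P = 1 - 0.2934 = 0.7066
H*(1-D/P) = 2.3707
2DS = 8137194.9172
EPQ = sqrt(3432381.0494) = 1852.6686

1852.6686 units


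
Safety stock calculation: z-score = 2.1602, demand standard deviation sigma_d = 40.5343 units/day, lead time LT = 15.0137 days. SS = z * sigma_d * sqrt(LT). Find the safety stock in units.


sqrt(LT) = sqrt(15.0137) = 3.8748
SS = 2.1602 * 40.5343 * 3.8748 = 339.2818

339.2818 units


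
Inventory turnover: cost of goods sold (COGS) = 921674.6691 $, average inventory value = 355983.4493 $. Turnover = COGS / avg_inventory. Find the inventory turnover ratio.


Turnover = 921674.6691 / 355983.4493 = 2.5891

2.5891


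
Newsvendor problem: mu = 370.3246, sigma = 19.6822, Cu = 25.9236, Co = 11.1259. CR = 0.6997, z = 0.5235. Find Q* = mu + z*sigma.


CR = Cu/(Cu+Co) = 25.9236/(25.9236+11.1259) = 0.6997
z = 0.5235
Q* = 370.3246 + 0.5235 * 19.6822 = 380.6282

380.6282 units


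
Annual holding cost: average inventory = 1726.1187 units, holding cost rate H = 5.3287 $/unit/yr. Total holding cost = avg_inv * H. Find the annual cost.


Cost = 1726.1187 * 5.3287 = 9197.9687

9197.9687 $/yr


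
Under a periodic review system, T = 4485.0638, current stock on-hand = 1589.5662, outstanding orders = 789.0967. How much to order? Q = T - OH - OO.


Inventory position = OH + OO = 1589.5662 + 789.0967 = 2378.6629
Q = 4485.0638 - 2378.6629 = 2106.4009

2106.4009 units


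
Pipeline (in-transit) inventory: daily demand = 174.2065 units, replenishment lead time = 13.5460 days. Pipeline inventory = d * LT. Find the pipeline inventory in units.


Pipeline = 174.2065 * 13.5460 = 2359.8012

2359.8012 units


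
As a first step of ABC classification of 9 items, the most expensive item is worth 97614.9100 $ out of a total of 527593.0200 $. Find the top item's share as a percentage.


Top item = 97614.9100
Total = 527593.0200
Percentage = 97614.9100 / 527593.0200 * 100 = 18.5019

18.5019%


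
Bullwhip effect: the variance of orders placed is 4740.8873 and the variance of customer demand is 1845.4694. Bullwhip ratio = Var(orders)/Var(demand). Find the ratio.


BW = 4740.8873 / 1845.4694 = 2.5689

2.5689


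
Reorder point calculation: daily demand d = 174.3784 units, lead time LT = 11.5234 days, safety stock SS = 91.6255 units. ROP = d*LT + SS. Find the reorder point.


d*LT = 174.3784 * 11.5234 = 2009.4321
ROP = 2009.4321 + 91.6255 = 2101.0576

2101.0576 units


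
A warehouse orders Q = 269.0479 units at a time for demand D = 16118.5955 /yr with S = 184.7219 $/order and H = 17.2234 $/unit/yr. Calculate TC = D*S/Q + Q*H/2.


Ordering cost = D*S/Q = 11066.6450
Holding cost = Q*H/2 = 2316.9598
TC = 11066.6450 + 2316.9598 = 13383.6048

13383.6048 $/yr


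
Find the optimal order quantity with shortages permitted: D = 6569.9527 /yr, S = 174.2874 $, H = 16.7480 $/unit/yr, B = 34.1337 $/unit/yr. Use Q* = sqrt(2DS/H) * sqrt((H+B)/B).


sqrt(2DS/H) = 369.7836
sqrt((H+B)/B) = 1.2209
Q* = 369.7836 * 1.2209 = 451.4782

451.4782 units


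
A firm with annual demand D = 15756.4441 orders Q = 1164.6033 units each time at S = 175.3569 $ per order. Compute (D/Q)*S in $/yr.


Number of orders = D/Q = 13.5295
Cost = 13.5295 * 175.3569 = 2372.4827

2372.4827 $/yr


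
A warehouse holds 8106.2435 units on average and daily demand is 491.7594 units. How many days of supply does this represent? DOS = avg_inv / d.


DOS = 8106.2435 / 491.7594 = 16.4842

16.4842 days


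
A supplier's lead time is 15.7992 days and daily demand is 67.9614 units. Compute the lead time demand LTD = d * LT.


LTD = 67.9614 * 15.7992 = 1073.7358

1073.7358 units


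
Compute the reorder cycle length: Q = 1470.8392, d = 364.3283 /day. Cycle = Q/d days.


Cycle = 1470.8392 / 364.3283 = 4.0371

4.0371 days


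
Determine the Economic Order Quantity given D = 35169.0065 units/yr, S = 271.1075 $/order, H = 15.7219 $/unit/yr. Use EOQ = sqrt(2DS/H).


2*D*S = 2 * 35169.0065 * 271.1075 = 19069162.8594
2*D*S/H = 1212904.4746
EOQ = sqrt(1212904.4746) = 1101.3194

1101.3194 units


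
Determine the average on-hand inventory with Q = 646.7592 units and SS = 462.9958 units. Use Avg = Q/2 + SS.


Q/2 = 323.3796
Avg = 323.3796 + 462.9958 = 786.3754

786.3754 units


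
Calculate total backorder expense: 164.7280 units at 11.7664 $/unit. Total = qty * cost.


Total = 164.7280 * 11.7664 = 1938.2555

1938.2555 $


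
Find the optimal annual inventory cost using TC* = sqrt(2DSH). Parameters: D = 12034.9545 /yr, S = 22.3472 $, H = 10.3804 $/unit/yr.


2*D*S*H = 5583565.9888
TC* = sqrt(5583565.9888) = 2362.9570

2362.9570 $/yr


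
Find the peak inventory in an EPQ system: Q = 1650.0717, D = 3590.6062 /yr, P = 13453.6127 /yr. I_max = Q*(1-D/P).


D/P = 0.2669
1 - D/P = 0.7331
I_max = 1650.0717 * 0.7331 = 1209.6876

1209.6876 units


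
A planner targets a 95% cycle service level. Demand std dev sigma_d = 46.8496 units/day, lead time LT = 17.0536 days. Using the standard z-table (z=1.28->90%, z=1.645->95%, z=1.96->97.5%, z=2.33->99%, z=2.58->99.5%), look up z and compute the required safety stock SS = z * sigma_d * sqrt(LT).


From the table, SL = 95% corresponds to z = 1.645
sqrt(LT) = sqrt(17.0536) = 4.1296
SS = 1.645 * 46.8496 * 4.1296 = 318.2584

318.2584 units


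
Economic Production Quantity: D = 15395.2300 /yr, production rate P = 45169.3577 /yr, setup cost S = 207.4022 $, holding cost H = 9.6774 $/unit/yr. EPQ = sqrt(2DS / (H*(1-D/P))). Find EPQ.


1 - D/P = 1 - 0.3408 = 0.6592
H*(1-D/P) = 6.3790
2DS = 6386009.1430
EPQ = sqrt(1001095.9675) = 1000.5478

1000.5478 units


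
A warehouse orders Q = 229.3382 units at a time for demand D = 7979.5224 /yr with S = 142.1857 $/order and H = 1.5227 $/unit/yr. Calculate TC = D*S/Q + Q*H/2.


Ordering cost = D*S/Q = 4947.1653
Holding cost = Q*H/2 = 174.6066
TC = 4947.1653 + 174.6066 = 5121.7719

5121.7719 $/yr


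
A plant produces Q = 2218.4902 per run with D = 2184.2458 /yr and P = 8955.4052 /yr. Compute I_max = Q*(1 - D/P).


D/P = 0.2439
1 - D/P = 0.7561
I_max = 2218.4902 * 0.7561 = 1677.3949

1677.3949 units


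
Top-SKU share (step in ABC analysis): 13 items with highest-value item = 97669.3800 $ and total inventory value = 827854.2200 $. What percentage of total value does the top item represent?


Top item = 97669.3800
Total = 827854.2200
Percentage = 97669.3800 / 827854.2200 * 100 = 11.7979

11.7979%


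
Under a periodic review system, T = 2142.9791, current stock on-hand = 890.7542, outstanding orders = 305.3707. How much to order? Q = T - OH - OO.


Inventory position = OH + OO = 890.7542 + 305.3707 = 1196.1249
Q = 2142.9791 - 1196.1249 = 946.8542

946.8542 units


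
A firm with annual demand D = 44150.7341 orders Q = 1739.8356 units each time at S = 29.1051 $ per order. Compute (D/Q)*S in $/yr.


Number of orders = D/Q = 25.3764
Cost = 25.3764 * 29.1051 = 738.5822

738.5822 $/yr


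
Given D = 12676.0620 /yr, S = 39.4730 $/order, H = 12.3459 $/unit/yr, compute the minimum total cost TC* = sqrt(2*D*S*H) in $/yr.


2*D*S*H = 12354843.2546
TC* = sqrt(12354843.2546) = 3514.9457

3514.9457 $/yr


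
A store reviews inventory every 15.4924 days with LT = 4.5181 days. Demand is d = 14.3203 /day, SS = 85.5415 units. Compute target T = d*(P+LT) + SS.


P + LT = 20.0105
d*(P+LT) = 14.3203 * 20.0105 = 286.5564
T = 286.5564 + 85.5415 = 372.0979

372.0979 units


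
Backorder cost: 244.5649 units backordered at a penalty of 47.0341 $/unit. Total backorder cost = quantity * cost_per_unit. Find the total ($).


Total = 244.5649 * 47.0341 = 11502.8900

11502.8900 $


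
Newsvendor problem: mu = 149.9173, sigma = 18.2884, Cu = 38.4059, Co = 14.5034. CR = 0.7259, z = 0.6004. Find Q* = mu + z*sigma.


CR = Cu/(Cu+Co) = 38.4059/(38.4059+14.5034) = 0.7259
z = 0.6004
Q* = 149.9173 + 0.6004 * 18.2884 = 160.8977

160.8977 units


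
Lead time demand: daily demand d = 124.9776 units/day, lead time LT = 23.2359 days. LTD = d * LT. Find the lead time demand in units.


LTD = 124.9776 * 23.2359 = 2903.9670

2903.9670 units


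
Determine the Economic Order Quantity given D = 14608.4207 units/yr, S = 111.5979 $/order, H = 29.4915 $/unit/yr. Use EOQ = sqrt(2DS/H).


2*D*S = 2 * 14608.4207 * 111.5979 = 3260538.1449
2*D*S/H = 110558.5726
EOQ = sqrt(110558.5726) = 332.5035

332.5035 units


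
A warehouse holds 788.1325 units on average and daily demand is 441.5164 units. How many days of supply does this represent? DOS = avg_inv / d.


DOS = 788.1325 / 441.5164 = 1.7851

1.7851 days


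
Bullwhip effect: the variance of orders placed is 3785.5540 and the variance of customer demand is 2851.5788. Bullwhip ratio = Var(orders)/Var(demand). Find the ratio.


BW = 3785.5540 / 2851.5788 = 1.3275

1.3275


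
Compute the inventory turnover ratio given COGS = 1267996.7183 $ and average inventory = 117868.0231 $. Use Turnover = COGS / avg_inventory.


Turnover = 1267996.7183 / 117868.0231 = 10.7578

10.7578


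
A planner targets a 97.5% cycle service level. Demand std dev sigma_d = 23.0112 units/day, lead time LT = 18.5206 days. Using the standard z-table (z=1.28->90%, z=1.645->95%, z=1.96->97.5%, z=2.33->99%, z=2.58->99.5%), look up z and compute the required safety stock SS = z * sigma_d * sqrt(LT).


From the table, SL = 97.5% corresponds to z = 1.96
sqrt(LT) = sqrt(18.5206) = 4.3036
SS = 1.96 * 23.0112 * 4.3036 = 194.0988

194.0988 units


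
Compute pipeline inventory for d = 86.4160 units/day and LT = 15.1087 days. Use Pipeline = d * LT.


Pipeline = 86.4160 * 15.1087 = 1305.6334

1305.6334 units


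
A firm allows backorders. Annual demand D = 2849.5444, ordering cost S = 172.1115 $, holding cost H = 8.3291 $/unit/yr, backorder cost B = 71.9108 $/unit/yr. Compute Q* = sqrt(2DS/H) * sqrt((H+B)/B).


sqrt(2DS/H) = 343.1694
sqrt((H+B)/B) = 1.0563
Q* = 343.1694 * 1.0563 = 362.4989

362.4989 units


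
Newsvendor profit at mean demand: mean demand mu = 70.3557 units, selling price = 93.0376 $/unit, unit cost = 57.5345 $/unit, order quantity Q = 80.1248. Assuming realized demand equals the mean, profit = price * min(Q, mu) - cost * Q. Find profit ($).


Sales at mu = min(80.1248, 70.3557) = 70.3557
Revenue = 93.0376 * 70.3557 = 6545.7255
Total cost = 57.5345 * 80.1248 = 4609.9403
Profit = 6545.7255 - 4609.9403 = 1935.7852

1935.7852 $


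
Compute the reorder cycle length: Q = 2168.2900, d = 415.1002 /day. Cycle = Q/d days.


Cycle = 2168.2900 / 415.1002 = 5.2235

5.2235 days


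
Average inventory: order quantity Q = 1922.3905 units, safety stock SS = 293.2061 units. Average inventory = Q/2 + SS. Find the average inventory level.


Q/2 = 961.1952
Avg = 961.1952 + 293.2061 = 1254.4014

1254.4014 units


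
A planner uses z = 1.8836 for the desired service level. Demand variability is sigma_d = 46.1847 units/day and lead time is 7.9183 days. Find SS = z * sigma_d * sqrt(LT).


sqrt(LT) = sqrt(7.9183) = 2.8139
SS = 1.8836 * 46.1847 * 2.8139 = 244.7951

244.7951 units


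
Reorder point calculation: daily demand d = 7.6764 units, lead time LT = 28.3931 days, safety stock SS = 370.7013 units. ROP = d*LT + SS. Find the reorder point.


d*LT = 7.6764 * 28.3931 = 217.9568
ROP = 217.9568 + 370.7013 = 588.6581

588.6581 units


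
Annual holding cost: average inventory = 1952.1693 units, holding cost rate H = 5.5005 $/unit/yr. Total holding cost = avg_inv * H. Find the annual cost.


Cost = 1952.1693 * 5.5005 = 10737.9072

10737.9072 $/yr


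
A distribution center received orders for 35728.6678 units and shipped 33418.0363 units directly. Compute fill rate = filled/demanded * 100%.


FR = 33418.0363 / 35728.6678 * 100 = 93.5328

93.5328%


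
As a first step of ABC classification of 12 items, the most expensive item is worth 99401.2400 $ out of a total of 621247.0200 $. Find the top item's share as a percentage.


Top item = 99401.2400
Total = 621247.0200
Percentage = 99401.2400 / 621247.0200 * 100 = 16.0003

16.0003%


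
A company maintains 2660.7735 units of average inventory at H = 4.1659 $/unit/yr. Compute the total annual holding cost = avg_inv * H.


Cost = 2660.7735 * 4.1659 = 11084.5163

11084.5163 $/yr


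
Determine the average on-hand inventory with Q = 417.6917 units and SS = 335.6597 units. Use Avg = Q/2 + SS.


Q/2 = 208.8459
Avg = 208.8459 + 335.6597 = 544.5055

544.5055 units


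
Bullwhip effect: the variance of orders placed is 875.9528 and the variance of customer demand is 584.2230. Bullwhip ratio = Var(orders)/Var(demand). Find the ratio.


BW = 875.9528 / 584.2230 = 1.4993

1.4993


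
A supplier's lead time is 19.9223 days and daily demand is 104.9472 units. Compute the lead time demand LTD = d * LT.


LTD = 104.9472 * 19.9223 = 2090.7896

2090.7896 units


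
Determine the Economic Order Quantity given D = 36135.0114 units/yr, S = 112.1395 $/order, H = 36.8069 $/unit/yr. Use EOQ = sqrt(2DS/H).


2*D*S = 2 * 36135.0114 * 112.1395 = 8104324.2218
2*D*S/H = 220184.9170
EOQ = sqrt(220184.9170) = 469.2387

469.2387 units


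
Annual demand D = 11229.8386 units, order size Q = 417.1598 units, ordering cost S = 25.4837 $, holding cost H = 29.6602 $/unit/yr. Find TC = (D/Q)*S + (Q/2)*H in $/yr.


Ordering cost = D*S/Q = 686.0149
Holding cost = Q*H/2 = 6186.5215
TC = 686.0149 + 6186.5215 = 6872.5364

6872.5364 $/yr


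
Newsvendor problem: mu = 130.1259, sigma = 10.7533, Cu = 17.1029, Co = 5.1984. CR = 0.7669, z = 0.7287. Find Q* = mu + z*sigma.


CR = Cu/(Cu+Co) = 17.1029/(17.1029+5.1984) = 0.7669
z = 0.7287
Q* = 130.1259 + 0.7287 * 10.7533 = 137.9618

137.9618 units


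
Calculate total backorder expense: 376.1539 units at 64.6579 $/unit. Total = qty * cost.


Total = 376.1539 * 64.6579 = 24321.3213

24321.3213 $


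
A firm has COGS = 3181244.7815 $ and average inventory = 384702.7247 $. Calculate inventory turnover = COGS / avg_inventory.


Turnover = 3181244.7815 / 384702.7247 = 8.2694

8.2694


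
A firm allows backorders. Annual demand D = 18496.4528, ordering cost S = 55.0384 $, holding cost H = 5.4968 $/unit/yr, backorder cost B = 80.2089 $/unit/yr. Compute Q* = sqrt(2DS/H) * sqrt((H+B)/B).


sqrt(2DS/H) = 608.6073
sqrt((H+B)/B) = 1.0337
Q* = 608.6073 * 1.0337 = 629.1160

629.1160 units


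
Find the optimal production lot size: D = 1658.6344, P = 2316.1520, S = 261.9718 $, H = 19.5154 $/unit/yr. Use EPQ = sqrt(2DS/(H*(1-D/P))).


1 - D/P = 1 - 0.7161 = 0.2839
H*(1-D/P) = 5.5401
2DS = 869030.8786
EPQ = sqrt(156861.8836) = 396.0579

396.0579 units


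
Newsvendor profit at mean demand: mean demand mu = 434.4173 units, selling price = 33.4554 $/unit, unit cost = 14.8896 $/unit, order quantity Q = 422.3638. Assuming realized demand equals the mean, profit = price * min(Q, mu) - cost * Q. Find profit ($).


Sales at mu = min(422.3638, 434.4173) = 422.3638
Revenue = 33.4554 * 422.3638 = 14130.3499
Total cost = 14.8896 * 422.3638 = 6288.8280
Profit = 14130.3499 - 6288.8280 = 7841.5218

7841.5218 $


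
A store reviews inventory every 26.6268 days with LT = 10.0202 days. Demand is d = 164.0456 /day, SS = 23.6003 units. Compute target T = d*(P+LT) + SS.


P + LT = 36.6470
d*(P+LT) = 164.0456 * 36.6470 = 6011.7791
T = 6011.7791 + 23.6003 = 6035.3794

6035.3794 units


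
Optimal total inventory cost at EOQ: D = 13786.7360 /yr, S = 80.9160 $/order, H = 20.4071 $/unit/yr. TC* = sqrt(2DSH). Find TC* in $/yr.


2*D*S*H = 45530996.2901
TC* = sqrt(45530996.2901) = 6747.6660

6747.6660 $/yr


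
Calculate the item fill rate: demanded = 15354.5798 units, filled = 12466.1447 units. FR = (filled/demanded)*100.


FR = 12466.1447 / 15354.5798 * 100 = 81.1884

81.1884%


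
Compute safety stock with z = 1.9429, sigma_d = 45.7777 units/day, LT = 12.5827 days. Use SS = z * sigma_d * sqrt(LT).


sqrt(LT) = sqrt(12.5827) = 3.5472
SS = 1.9429 * 45.7777 * 3.5472 = 315.4942

315.4942 units


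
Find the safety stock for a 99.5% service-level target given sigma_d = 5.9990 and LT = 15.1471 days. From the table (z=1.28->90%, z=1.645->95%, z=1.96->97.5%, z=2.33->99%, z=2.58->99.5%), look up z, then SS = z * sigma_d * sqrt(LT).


From the table, SL = 99.5% corresponds to z = 2.58
sqrt(LT) = sqrt(15.1471) = 3.8919
SS = 2.58 * 5.9990 * 3.8919 = 60.2370

60.2370 units


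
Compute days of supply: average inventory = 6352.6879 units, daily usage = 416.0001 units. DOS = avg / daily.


DOS = 6352.6879 / 416.0001 = 15.2709

15.2709 days


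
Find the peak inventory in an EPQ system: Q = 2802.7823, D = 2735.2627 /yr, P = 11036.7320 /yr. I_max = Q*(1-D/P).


D/P = 0.2478
1 - D/P = 0.7522
I_max = 2802.7823 * 0.7522 = 2108.1613

2108.1613 units


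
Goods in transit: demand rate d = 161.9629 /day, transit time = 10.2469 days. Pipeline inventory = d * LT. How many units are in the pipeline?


Pipeline = 161.9629 * 10.2469 = 1659.6176

1659.6176 units


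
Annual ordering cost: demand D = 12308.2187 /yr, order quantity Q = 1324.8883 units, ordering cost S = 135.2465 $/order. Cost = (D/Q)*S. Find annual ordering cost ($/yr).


Number of orders = D/Q = 9.2900
Cost = 9.2900 * 135.2465 = 1256.4406

1256.4406 $/yr


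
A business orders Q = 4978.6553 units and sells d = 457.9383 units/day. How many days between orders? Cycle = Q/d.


Cycle = 4978.6553 / 457.9383 = 10.8719

10.8719 days


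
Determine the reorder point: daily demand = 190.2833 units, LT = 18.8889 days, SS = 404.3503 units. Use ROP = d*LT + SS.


d*LT = 190.2833 * 18.8889 = 3594.2422
ROP = 3594.2422 + 404.3503 = 3998.5925

3998.5925 units


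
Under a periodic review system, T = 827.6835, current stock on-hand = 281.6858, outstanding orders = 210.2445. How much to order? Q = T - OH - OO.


Inventory position = OH + OO = 281.6858 + 210.2445 = 491.9303
Q = 827.6835 - 491.9303 = 335.7532

335.7532 units


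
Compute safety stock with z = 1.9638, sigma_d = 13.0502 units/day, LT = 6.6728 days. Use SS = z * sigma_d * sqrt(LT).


sqrt(LT) = sqrt(6.6728) = 2.5832
SS = 1.9638 * 13.0502 * 2.5832 = 66.2016

66.2016 units


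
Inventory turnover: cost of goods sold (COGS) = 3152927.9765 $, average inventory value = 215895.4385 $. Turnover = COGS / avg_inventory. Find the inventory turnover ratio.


Turnover = 3152927.9765 / 215895.4385 = 14.6040

14.6040


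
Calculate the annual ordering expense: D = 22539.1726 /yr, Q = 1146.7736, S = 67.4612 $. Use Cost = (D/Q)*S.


Number of orders = D/Q = 19.6544
Cost = 19.6544 * 67.4612 = 1325.9109

1325.9109 $/yr


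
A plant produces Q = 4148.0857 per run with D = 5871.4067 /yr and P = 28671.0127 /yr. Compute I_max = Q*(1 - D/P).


D/P = 0.2048
1 - D/P = 0.7952
I_max = 4148.0857 * 0.7952 = 3298.6180

3298.6180 units


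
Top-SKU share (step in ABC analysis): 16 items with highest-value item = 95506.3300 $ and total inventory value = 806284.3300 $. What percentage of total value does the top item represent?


Top item = 95506.3300
Total = 806284.3300
Percentage = 95506.3300 / 806284.3300 * 100 = 11.8452

11.8452%


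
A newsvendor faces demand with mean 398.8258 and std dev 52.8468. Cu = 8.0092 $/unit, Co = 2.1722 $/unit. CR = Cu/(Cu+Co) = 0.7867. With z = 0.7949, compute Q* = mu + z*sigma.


CR = Cu/(Cu+Co) = 8.0092/(8.0092+2.1722) = 0.7867
z = 0.7949
Q* = 398.8258 + 0.7949 * 52.8468 = 440.8337

440.8337 units


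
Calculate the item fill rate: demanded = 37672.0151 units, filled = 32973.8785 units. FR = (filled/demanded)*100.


FR = 32973.8785 / 37672.0151 * 100 = 87.5288

87.5288%


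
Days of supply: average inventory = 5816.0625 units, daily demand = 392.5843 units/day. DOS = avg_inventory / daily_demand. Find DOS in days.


DOS = 5816.0625 / 392.5843 = 14.8148

14.8148 days


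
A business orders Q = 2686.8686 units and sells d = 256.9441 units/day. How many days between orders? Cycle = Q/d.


Cycle = 2686.8686 / 256.9441 = 10.4570

10.4570 days


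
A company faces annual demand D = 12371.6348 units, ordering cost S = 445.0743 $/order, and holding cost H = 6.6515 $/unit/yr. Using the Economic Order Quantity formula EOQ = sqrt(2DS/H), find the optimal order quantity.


2*D*S = 2 * 12371.6348 * 445.0743 = 11012593.3969
2*D*S/H = 1655655.6261
EOQ = sqrt(1655655.6261) = 1286.7228

1286.7228 units


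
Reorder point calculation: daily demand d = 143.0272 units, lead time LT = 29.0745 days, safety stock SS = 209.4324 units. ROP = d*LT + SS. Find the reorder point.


d*LT = 143.0272 * 29.0745 = 4158.4443
ROP = 4158.4443 + 209.4324 = 4367.8767

4367.8767 units


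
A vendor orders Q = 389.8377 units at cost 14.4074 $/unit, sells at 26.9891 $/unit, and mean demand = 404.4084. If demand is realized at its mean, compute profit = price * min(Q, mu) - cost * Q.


Sales at mu = min(389.8377, 404.4084) = 389.8377
Revenue = 26.9891 * 389.8377 = 10521.3687
Total cost = 14.4074 * 389.8377 = 5616.5477
Profit = 10521.3687 - 5616.5477 = 4904.8210

4904.8210 $


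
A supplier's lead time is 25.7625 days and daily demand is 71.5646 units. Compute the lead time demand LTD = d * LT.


LTD = 71.5646 * 25.7625 = 1843.6830

1843.6830 units


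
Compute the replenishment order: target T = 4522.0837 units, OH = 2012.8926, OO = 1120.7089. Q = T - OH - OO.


Inventory position = OH + OO = 2012.8926 + 1120.7089 = 3133.6015
Q = 4522.0837 - 3133.6015 = 1388.4822

1388.4822 units


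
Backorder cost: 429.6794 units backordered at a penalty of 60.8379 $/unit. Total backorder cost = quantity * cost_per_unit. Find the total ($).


Total = 429.6794 * 60.8379 = 26140.7924

26140.7924 $


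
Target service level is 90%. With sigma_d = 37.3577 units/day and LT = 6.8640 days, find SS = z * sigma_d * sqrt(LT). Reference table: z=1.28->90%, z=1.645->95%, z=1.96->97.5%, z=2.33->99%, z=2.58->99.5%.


From the table, SL = 90% corresponds to z = 1.28
sqrt(LT) = sqrt(6.8640) = 2.6199
SS = 1.28 * 37.3577 * 2.6199 = 125.2791

125.2791 units


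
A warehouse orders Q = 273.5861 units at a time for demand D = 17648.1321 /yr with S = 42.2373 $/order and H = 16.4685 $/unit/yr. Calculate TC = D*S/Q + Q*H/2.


Ordering cost = D*S/Q = 2724.5882
Holding cost = Q*H/2 = 2252.7763
TC = 2724.5882 + 2252.7763 = 4977.3645

4977.3645 $/yr


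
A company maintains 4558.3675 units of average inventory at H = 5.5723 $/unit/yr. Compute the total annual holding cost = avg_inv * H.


Cost = 4558.3675 * 5.5723 = 25400.5912

25400.5912 $/yr


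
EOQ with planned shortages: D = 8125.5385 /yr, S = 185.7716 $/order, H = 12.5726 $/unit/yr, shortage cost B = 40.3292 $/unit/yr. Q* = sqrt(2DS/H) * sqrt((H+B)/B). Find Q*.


sqrt(2DS/H) = 490.0249
sqrt((H+B)/B) = 1.1453
Q* = 490.0249 * 1.1453 = 561.2335

561.2335 units


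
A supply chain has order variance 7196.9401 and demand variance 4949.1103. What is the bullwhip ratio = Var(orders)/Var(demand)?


BW = 7196.9401 / 4949.1103 = 1.4542

1.4542


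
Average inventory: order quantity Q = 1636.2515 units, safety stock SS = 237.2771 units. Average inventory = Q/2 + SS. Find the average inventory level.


Q/2 = 818.1258
Avg = 818.1258 + 237.2771 = 1055.4028

1055.4028 units


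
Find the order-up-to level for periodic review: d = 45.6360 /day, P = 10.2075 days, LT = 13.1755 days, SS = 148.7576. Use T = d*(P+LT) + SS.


P + LT = 23.3830
d*(P+LT) = 45.6360 * 23.3830 = 1067.1066
T = 1067.1066 + 148.7576 = 1215.8642

1215.8642 units


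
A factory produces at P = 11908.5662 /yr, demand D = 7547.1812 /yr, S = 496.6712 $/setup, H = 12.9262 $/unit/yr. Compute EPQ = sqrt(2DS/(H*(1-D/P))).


1 - D/P = 1 - 0.6338 = 0.3662
H*(1-D/P) = 4.7341
2DS = 7496935.0864
EPQ = sqrt(1583608.8819) = 1258.4152

1258.4152 units


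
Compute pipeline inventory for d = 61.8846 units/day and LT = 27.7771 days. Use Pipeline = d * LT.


Pipeline = 61.8846 * 27.7771 = 1718.9747

1718.9747 units


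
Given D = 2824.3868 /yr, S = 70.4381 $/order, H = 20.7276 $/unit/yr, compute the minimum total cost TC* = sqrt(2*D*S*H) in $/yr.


2*D*S*H = 8247281.5432
TC* = sqrt(8247281.5432) = 2871.8081

2871.8081 $/yr


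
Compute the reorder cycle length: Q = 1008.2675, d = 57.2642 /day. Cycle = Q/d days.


Cycle = 1008.2675 / 57.2642 = 17.6073

17.6073 days


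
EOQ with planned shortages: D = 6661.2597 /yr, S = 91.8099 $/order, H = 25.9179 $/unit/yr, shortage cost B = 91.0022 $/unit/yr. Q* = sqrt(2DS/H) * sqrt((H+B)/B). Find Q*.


sqrt(2DS/H) = 217.2391
sqrt((H+B)/B) = 1.1335
Q* = 217.2391 * 1.1335 = 246.2389

246.2389 units


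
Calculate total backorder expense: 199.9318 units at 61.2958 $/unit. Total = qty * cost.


Total = 199.9318 * 61.2958 = 12254.9796

12254.9796 $


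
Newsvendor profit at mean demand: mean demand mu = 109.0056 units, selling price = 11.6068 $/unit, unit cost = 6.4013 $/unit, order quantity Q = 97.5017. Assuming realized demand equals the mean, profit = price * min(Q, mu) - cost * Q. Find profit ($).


Sales at mu = min(97.5017, 109.0056) = 97.5017
Revenue = 11.6068 * 97.5017 = 1131.6827
Total cost = 6.4013 * 97.5017 = 624.1376
Profit = 1131.6827 - 624.1376 = 507.5451

507.5451 $


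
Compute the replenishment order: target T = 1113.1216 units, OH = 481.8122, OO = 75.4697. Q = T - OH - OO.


Inventory position = OH + OO = 481.8122 + 75.4697 = 557.2819
Q = 1113.1216 - 557.2819 = 555.8397

555.8397 units


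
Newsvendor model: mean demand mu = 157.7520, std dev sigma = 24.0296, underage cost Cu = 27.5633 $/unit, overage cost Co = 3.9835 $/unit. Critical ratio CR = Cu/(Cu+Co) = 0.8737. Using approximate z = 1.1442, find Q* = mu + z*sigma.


CR = Cu/(Cu+Co) = 27.5633/(27.5633+3.9835) = 0.8737
z = 1.1442
Q* = 157.7520 + 1.1442 * 24.0296 = 185.2467

185.2467 units


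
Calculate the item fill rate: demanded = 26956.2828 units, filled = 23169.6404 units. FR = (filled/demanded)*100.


FR = 23169.6404 / 26956.2828 * 100 = 85.9527

85.9527%


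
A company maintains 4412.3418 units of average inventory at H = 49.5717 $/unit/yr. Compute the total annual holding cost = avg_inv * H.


Cost = 4412.3418 * 49.5717 = 218727.2840

218727.2840 $/yr


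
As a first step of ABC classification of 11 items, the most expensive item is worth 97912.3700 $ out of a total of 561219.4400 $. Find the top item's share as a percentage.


Top item = 97912.3700
Total = 561219.4400
Percentage = 97912.3700 / 561219.4400 * 100 = 17.4464

17.4464%


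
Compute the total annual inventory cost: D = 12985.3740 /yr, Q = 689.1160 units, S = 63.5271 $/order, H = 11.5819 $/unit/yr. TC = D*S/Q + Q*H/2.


Ordering cost = D*S/Q = 1197.0744
Holding cost = Q*H/2 = 3990.6363
TC = 1197.0744 + 3990.6363 = 5187.7107

5187.7107 $/yr


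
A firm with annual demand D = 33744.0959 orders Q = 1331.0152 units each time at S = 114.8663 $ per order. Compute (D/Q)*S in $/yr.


Number of orders = D/Q = 25.3521
Cost = 25.3521 * 114.8663 = 2912.1076

2912.1076 $/yr


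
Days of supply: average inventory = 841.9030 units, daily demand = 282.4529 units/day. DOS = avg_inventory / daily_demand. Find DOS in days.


DOS = 841.9030 / 282.4529 = 2.9807

2.9807 days


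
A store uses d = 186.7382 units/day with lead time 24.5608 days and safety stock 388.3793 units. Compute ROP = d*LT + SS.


d*LT = 186.7382 * 24.5608 = 4586.4396
ROP = 4586.4396 + 388.3793 = 4974.8189

4974.8189 units


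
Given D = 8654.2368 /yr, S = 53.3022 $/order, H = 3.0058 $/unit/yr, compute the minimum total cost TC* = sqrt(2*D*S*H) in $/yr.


2*D*S*H = 2773090.1270
TC* = sqrt(2773090.1270) = 1665.2598

1665.2598 $/yr


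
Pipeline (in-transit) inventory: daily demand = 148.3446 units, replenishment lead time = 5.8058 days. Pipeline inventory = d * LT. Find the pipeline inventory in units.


Pipeline = 148.3446 * 5.8058 = 861.2591

861.2591 units


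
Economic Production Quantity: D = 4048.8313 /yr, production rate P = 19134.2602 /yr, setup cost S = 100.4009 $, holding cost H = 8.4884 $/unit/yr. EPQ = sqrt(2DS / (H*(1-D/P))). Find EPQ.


1 - D/P = 1 - 0.2116 = 0.7884
H*(1-D/P) = 6.6922
2DS = 813012.6129
EPQ = sqrt(121485.7837) = 348.5481

348.5481 units


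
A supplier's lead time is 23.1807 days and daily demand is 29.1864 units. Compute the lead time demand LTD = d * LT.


LTD = 29.1864 * 23.1807 = 676.5612

676.5612 units


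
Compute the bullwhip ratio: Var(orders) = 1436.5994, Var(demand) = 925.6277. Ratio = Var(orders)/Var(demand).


BW = 1436.5994 / 925.6277 = 1.5520

1.5520


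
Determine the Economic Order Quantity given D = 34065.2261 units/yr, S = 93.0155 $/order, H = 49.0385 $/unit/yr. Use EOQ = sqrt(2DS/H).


2*D*S = 2 * 34065.2261 * 93.0155 = 6337188.0766
2*D*S/H = 129228.8320
EOQ = sqrt(129228.8320) = 359.4841

359.4841 units


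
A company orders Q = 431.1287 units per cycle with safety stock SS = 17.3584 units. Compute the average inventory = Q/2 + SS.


Q/2 = 215.5643
Avg = 215.5643 + 17.3584 = 232.9227

232.9227 units


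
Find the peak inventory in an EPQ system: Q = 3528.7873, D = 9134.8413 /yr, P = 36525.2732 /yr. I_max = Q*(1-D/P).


D/P = 0.2501
1 - D/P = 0.7499
I_max = 3528.7873 * 0.7499 = 2646.2501

2646.2501 units


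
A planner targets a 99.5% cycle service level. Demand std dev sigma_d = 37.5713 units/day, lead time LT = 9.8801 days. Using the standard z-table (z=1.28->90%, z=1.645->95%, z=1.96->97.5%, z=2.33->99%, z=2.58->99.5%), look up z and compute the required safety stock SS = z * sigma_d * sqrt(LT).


From the table, SL = 99.5% corresponds to z = 2.58
sqrt(LT) = sqrt(9.8801) = 3.1433
SS = 2.58 * 37.5713 * 3.1433 = 304.6889

304.6889 units


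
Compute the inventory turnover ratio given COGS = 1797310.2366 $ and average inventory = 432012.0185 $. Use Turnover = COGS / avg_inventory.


Turnover = 1797310.2366 / 432012.0185 = 4.1603

4.1603


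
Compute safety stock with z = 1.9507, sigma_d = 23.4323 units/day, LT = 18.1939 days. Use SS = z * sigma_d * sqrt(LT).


sqrt(LT) = sqrt(18.1939) = 4.2654
SS = 1.9507 * 23.4323 * 4.2654 = 194.9702

194.9702 units


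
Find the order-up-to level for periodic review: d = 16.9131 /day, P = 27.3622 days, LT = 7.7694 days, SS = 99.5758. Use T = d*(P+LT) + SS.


P + LT = 35.1316
d*(P+LT) = 16.9131 * 35.1316 = 594.1843
T = 594.1843 + 99.5758 = 693.7601

693.7601 units


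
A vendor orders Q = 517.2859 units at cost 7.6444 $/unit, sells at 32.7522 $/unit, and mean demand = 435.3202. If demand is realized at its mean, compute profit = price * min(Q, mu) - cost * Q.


Sales at mu = min(517.2859, 435.3202) = 435.3202
Revenue = 32.7522 * 435.3202 = 14257.6943
Total cost = 7.6444 * 517.2859 = 3954.3403
Profit = 14257.6943 - 3954.3403 = 10303.3539

10303.3539 $


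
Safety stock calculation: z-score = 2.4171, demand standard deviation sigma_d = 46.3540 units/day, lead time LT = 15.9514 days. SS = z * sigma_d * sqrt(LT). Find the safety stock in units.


sqrt(LT) = sqrt(15.9514) = 3.9939
SS = 2.4171 * 46.3540 * 3.9939 = 447.4878

447.4878 units


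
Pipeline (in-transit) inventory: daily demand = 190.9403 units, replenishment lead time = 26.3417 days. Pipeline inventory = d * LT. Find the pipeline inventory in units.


Pipeline = 190.9403 * 26.3417 = 5029.6921

5029.6921 units


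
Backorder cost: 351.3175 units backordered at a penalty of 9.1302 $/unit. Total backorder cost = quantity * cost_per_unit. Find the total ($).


Total = 351.3175 * 9.1302 = 3207.5990

3207.5990 $


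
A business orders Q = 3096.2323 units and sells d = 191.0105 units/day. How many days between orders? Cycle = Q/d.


Cycle = 3096.2323 / 191.0105 = 16.2097

16.2097 days


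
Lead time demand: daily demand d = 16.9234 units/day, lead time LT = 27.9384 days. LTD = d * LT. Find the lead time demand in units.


LTD = 16.9234 * 27.9384 = 472.8127

472.8127 units


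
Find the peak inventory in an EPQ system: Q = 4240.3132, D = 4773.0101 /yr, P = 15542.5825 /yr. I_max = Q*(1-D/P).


D/P = 0.3071
1 - D/P = 0.6929
I_max = 4240.3132 * 0.6929 = 2938.1449

2938.1449 units


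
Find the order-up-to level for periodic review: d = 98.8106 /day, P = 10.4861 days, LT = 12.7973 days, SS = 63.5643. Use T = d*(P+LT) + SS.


P + LT = 23.2834
d*(P+LT) = 98.8106 * 23.2834 = 2300.6467
T = 2300.6467 + 63.5643 = 2364.2110

2364.2110 units


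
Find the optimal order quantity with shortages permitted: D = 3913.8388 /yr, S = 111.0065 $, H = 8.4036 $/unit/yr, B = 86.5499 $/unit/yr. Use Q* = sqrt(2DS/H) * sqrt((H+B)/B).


sqrt(2DS/H) = 321.5570
sqrt((H+B)/B) = 1.0474
Q* = 321.5570 * 1.0474 = 336.8063

336.8063 units


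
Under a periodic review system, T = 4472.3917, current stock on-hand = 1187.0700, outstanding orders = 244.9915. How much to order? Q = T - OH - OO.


Inventory position = OH + OO = 1187.0700 + 244.9915 = 1432.0615
Q = 4472.3917 - 1432.0615 = 3040.3302

3040.3302 units


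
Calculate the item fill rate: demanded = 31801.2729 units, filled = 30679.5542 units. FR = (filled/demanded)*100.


FR = 30679.5542 / 31801.2729 * 100 = 96.4727

96.4727%


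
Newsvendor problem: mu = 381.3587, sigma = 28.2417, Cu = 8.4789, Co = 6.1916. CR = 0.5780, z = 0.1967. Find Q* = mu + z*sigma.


CR = Cu/(Cu+Co) = 8.4789/(8.4789+6.1916) = 0.5780
z = 0.1967
Q* = 381.3587 + 0.1967 * 28.2417 = 386.9138

386.9138 units


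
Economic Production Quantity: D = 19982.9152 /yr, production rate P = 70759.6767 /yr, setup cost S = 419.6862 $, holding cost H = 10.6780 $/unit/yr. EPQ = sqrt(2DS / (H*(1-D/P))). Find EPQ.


1 - D/P = 1 - 0.2824 = 0.7176
H*(1-D/P) = 7.6625
2DS = 16773107.4904
EPQ = sqrt(2188993.4150) = 1479.5247

1479.5247 units


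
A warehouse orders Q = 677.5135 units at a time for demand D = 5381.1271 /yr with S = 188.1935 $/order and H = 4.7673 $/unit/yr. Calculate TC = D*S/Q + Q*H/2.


Ordering cost = D*S/Q = 1494.7202
Holding cost = Q*H/2 = 1614.9551
TC = 1494.7202 + 1614.9551 = 3109.6753

3109.6753 $/yr


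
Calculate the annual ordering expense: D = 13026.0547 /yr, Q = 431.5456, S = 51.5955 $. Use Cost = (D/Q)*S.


Number of orders = D/Q = 30.1847
Cost = 30.1847 * 51.5955 = 1557.3923

1557.3923 $/yr


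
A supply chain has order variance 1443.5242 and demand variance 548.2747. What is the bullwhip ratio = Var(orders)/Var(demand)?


BW = 1443.5242 / 548.2747 = 2.6328

2.6328


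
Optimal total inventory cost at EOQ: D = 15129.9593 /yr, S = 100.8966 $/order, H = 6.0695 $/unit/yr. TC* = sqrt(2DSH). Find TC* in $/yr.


2*D*S*H = 18530929.4599
TC* = sqrt(18530929.4599) = 4304.7566

4304.7566 $/yr


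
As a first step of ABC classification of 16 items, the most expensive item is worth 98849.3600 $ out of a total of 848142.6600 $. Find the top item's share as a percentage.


Top item = 98849.3600
Total = 848142.6600
Percentage = 98849.3600 / 848142.6600 * 100 = 11.6548

11.6548%


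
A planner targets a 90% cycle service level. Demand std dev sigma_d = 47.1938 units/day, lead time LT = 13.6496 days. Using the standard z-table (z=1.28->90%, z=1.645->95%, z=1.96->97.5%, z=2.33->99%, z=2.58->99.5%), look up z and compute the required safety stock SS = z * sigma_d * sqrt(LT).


From the table, SL = 90% corresponds to z = 1.28
sqrt(LT) = sqrt(13.6496) = 3.6945
SS = 1.28 * 47.1938 * 3.6945 = 223.1798

223.1798 units


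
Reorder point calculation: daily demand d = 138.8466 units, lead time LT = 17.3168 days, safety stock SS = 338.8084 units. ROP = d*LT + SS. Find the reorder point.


d*LT = 138.8466 * 17.3168 = 2404.3788
ROP = 2404.3788 + 338.8084 = 2743.1872

2743.1872 units


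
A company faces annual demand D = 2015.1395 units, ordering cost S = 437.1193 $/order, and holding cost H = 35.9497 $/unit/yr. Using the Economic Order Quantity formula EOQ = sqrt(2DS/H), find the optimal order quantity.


2*D*S = 2 * 2015.1395 * 437.1193 = 1761712.7353
2*D*S/H = 49004.9357
EOQ = sqrt(49004.9357) = 221.3706

221.3706 units


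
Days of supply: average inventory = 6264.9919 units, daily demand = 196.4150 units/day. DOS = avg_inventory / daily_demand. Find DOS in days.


DOS = 6264.9919 / 196.4150 = 31.8967

31.8967 days


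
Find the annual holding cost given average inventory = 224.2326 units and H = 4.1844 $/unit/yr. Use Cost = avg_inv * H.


Cost = 224.2326 * 4.1844 = 938.2789

938.2789 $/yr


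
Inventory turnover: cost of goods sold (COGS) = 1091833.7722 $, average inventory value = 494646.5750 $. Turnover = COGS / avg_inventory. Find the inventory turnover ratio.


Turnover = 1091833.7722 / 494646.5750 = 2.2073

2.2073


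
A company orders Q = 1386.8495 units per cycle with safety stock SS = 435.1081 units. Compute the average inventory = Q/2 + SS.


Q/2 = 693.4248
Avg = 693.4248 + 435.1081 = 1128.5329

1128.5329 units


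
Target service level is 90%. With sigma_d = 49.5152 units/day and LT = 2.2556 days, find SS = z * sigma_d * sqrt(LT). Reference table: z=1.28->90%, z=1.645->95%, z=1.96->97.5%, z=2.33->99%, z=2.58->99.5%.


From the table, SL = 90% corresponds to z = 1.28
sqrt(LT) = sqrt(2.2556) = 1.5019
SS = 1.28 * 49.5152 * 1.5019 = 95.1874

95.1874 units


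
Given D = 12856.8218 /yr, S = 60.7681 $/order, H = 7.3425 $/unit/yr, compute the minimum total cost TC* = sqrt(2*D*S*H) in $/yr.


2*D*S*H = 11473164.8330
TC* = sqrt(11473164.8330) = 3387.2061

3387.2061 $/yr


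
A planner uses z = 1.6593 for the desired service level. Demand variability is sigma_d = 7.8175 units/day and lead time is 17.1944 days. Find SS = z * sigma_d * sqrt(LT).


sqrt(LT) = sqrt(17.1944) = 4.1466
SS = 1.6593 * 7.8175 * 4.1466 = 53.7881

53.7881 units


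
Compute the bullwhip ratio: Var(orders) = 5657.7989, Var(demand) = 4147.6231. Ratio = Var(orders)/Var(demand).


BW = 5657.7989 / 4147.6231 = 1.3641

1.3641


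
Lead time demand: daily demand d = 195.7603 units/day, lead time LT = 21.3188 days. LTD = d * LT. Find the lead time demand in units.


LTD = 195.7603 * 21.3188 = 4173.3747

4173.3747 units


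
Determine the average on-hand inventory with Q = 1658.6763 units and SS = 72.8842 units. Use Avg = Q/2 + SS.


Q/2 = 829.3382
Avg = 829.3382 + 72.8842 = 902.2224

902.2224 units


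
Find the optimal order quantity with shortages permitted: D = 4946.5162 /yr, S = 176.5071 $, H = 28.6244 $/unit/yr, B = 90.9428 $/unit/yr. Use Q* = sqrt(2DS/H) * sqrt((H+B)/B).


sqrt(2DS/H) = 246.9890
sqrt((H+B)/B) = 1.1466
Q* = 246.9890 * 1.1466 = 283.2041

283.2041 units


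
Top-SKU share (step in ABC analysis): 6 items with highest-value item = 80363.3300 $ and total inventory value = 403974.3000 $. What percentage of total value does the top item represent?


Top item = 80363.3300
Total = 403974.3000
Percentage = 80363.3300 / 403974.3000 * 100 = 19.8932

19.8932%
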